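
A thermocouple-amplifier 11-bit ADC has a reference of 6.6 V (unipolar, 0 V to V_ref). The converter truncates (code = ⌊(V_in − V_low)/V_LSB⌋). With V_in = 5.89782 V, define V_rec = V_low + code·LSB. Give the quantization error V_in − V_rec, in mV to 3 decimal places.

Step size: 6.6 V ÷ 2^11 = 3.223 mV.
(5.89782 − 0)/0.00322266 = 1830.1114; ⌊·⌋ gives code 1830.
Code 1830 maps back to 0 + 1830×0.00322266 V = 5.8974609 V.
V_in − V_rec = 0.000359063 V = 0.359 mV.

0.359 mV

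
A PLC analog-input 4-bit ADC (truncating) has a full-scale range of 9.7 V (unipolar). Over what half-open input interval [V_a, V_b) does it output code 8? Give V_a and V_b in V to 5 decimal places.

LSB = 9.7/2^4 = 0.6062 V.
V_a = V_low + 8·LSB = 4.85 V; V_b = V_low + 9·LSB = 5.45625 V.

[4.85000 V, 5.45625 V)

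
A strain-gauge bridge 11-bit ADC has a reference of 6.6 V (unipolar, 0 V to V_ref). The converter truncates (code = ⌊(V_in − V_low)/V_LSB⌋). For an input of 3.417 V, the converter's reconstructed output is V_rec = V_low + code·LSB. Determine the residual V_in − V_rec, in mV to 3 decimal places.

0.984 mV

LSB = 6.6/2^11 = 3.223 mV.
Scaled input = 1060.3055 LSBs, so code = 1060.
V_rec = 0 + 1060·0.00322266 = 3.4160156 V.
V_in − V_rec = 0.000984375 V = 0.984 mV.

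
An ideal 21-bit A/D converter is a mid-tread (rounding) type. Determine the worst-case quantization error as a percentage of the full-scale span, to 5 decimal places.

0.00002 %

Rounding → worst-case error = ½ LSB = V_FS/2^22, so 100/4194304 = 2.38419e-05 % of full scale.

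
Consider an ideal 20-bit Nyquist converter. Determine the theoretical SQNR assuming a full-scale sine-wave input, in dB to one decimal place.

122.2 dB

SNR ≈ 6.02·N + 1.76 dB = 6.02·20 + 1.76 = 122.16 dB.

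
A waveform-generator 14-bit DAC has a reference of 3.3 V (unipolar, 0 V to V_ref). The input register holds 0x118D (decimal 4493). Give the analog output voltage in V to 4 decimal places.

LSB = 3.3 V / 2^14 = 201.42 µV.
Code 0x118D = 4493 decimal.
V_out = 0 + 4493 × 0.000201416 V = 0.904962 V.

0.9050 V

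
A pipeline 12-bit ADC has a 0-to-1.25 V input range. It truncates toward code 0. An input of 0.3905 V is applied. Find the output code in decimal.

code 1279

LSB = 1.25 V / 4096 = 305.18 µV.
Input sits at 1279.590 steps above V_low.
⌊·⌋(1279.590) = 1279.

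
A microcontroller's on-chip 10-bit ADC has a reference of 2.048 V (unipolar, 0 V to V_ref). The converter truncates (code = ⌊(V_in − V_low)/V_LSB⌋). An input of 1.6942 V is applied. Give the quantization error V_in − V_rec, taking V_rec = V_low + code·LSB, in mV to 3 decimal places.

0.200 mV

Step size: 2.048 V ÷ 2^10 = 2.000 mV.
(1.6942 − 0)/0.002 = 847.1000; ⌊·⌋ gives code 847.
Code 847 maps back to 0 + 847×0.002 V = 1.694 V.
Error = 1.6942 − 1.694 = 0.0002 V = 0.200 mV.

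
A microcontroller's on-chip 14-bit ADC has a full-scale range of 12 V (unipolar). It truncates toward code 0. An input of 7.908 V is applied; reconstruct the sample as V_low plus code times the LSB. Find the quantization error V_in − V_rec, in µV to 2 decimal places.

41.02 µV

LSB = 12/2^14 = 0.732 mV.
(7.908 − 0)/0.000732422 = 10797.0560; ⌊·⌋ gives code 10797.
Reconstructed: 7.907959 V.
Difference: 4.10156e-05 V → 41.02 µV.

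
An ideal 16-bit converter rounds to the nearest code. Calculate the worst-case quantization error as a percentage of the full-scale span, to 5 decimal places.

Rounding → worst-case error = ½ LSB = V_FS/2^17, so 100/131072 = 0.000762939 % of full scale.

0.00076 %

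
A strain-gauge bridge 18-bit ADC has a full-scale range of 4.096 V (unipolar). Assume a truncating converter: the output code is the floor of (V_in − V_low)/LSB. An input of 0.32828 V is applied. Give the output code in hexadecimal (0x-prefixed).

code 0x5211 (decimal 21009)

LSB = 4.096 V / 262144 = 15.62 µV.
(V_in − V_low)/LSB = (0.32828 − 0) / 1.5625e-05 = 21009.920.
⌊·⌋(21009.920) = 21009.
In hexadecimal (0x-prefixed): 0x5211.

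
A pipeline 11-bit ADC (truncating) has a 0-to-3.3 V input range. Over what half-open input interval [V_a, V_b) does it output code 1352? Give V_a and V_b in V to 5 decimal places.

LSB = 3.3/2^11 = 1.611 mV.
V_a = V_low + 1352·LSB = 2.17852 V; V_b = V_low + 1353·LSB = 2.18013 V.

[2.17852 V, 2.18013 V)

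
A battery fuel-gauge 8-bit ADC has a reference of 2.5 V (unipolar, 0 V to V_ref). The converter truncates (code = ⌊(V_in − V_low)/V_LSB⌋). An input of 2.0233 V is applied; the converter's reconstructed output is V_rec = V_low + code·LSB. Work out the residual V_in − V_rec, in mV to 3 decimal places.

One LSB is 2.5 V / 256 = 9.766 mV.
Scaled input = 207.1859 LSBs, so code = 207.
V_rec = 0 + 207·0.00976562 = 2.0214844 V.
Error = 2.0233 − 2.0214844 = 0.00181562 V = 1.816 mV.

1.816 mV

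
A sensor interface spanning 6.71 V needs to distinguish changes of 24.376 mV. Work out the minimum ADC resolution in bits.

Number of steps required ≥ 6.71 V / 24.376 mV = 275.27.
Need 2^N ≥ 275.27; 2^8 = 256, 2^9 = 512.
Minimum N = 9.

9 bits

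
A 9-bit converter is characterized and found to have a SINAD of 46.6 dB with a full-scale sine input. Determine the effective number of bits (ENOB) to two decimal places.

7.45 bits

ENOB = (SINAD − 1.76) / 6.02 = (46.6 − 1.76)/6.02 = 7.449.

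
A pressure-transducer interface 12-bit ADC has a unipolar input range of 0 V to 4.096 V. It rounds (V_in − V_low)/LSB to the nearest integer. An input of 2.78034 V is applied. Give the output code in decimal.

code 2780

With 4096 levels over 4.096 V, one step is 1.000 mV.
Input sits at 2780.340 steps above V_low.
So the output code is 2780.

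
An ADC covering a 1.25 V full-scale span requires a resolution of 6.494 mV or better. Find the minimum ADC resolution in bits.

8 bits

Number of steps required ≥ 1.25 V / 6.494 mV = 192.49.
Need 2^N ≥ 192.49; 2^7 = 128, 2^8 = 256.
Minimum N = 8.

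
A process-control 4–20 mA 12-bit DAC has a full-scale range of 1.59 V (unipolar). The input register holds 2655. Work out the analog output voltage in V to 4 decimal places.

1.0306 V

LSB = 1.59 V / 2^12 = 388.18 µV.
V_out = 0 + 2655 × 0.000388184 V = 1.03063 V.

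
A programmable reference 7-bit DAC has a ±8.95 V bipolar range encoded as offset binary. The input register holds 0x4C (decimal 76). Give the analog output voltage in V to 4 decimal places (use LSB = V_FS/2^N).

1.6781 V

LSB = 17.9 V / 2^7 = 139.844 mV.
Code 0x4C = 76 decimal.
V_out = (−8.95) + 76 × 0.139844 V = 1.67813 V.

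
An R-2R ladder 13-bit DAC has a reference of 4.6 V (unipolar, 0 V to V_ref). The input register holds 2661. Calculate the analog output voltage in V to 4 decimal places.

1.4942 V

LSB = 4.6 V / 2^13 = 0.562 mV.
V_out = 0 + 2661 × 0.000561523 V = 1.49421 V.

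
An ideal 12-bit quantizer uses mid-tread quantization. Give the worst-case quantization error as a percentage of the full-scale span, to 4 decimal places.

Rounding → worst-case error = ½ LSB = V_FS/2^13, so 100/8192 = 0.012207 % of full scale.

0.0122 %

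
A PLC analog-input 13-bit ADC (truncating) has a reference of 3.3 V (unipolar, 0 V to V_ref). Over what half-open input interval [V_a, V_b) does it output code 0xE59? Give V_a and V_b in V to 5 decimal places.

[1.47960 V, 1.48000 V)

LSB = 3.3/2^13 = 402.83 µV.
Code 0xE59 = 3673 decimal.
V_a = V_low + 3673·LSB = 1.4796 V; V_b = V_low + 3674·LSB = 1.48 V.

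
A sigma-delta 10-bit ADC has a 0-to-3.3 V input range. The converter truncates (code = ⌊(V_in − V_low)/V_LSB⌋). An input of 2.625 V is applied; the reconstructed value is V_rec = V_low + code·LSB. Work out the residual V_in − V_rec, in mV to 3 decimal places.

1.758 mV

Step size: 3.3 V ÷ 2^10 = 3.223 mV.
(V_in − V_low)/LSB = (2.625 − 0)/0.00322266 = 814.5455 → code 814 (floor).
Reconstructed: 2.6232422 V.
Difference: 0.00175781 V → 1.758 mV.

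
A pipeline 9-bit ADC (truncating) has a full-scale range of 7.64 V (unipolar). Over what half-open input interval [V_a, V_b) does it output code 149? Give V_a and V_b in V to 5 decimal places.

[2.22336 V, 2.23828 V)

LSB = 7.64/2^9 = 14.922 mV.
V_a = V_low + 149·LSB = 2.22336 V; V_b = V_low + 150·LSB = 2.23828 V.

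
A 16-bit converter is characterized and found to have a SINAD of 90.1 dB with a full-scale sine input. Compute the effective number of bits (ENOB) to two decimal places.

ENOB = (SINAD − 1.76) / 6.02 = (90.1 − 1.76)/6.02 = 14.674.

14.67 bits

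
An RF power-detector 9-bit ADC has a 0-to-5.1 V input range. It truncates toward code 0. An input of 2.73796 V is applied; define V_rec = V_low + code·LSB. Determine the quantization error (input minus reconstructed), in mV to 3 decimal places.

LSB = 5.1/2^9 = 9.961 mV.
Scaled input = 274.8697 LSBs, so code = 274.
Code 274 maps back to 0 + 274×0.00996094 V = 2.7292969 V.
Error = 2.73796 − 2.7292969 = 0.00866313 V = 8.663 mV.

8.663 mV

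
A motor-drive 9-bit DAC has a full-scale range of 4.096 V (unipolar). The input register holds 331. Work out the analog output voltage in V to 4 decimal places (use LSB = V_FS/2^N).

2.6480 V

LSB = 4.096 V / 2^9 = 8.000 mV.
V_out = 0 + 331 × 0.008 V = 2.648 V.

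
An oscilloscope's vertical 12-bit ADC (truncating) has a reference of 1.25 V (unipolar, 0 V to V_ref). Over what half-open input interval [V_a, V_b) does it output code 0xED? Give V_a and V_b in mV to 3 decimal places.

LSB = 1.25/2^12 = 305.18 µV.
Code 0xED = 237 decimal.
V_a = V_low + 237·LSB = 0.0723267 V; V_b = V_low + 238·LSB = 0.0726318 V.

[72.327 mV, 72.632 mV)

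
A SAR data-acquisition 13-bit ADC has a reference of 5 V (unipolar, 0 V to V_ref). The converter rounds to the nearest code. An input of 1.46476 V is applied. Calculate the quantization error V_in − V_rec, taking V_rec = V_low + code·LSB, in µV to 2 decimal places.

-83.75 µV

LSB = 5/2^13 = 0.610 mV.
(1.46476 − 0)/0.000610352 = 2399.8628; round gives code 2400.
V_rec = 0 + 2400·0.000610352 = 1.4648438 V.
V_in − V_rec = -8.375e-05 V = -83.75 µV.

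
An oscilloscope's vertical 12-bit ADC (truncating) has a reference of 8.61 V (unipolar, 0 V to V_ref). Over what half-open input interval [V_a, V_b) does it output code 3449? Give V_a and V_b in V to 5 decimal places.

LSB = 8.61/2^12 = 2.102 mV.
V_a = V_low + 3449·LSB = 7.24997 V; V_b = V_low + 3450·LSB = 7.25208 V.

[7.24997 V, 7.25208 V)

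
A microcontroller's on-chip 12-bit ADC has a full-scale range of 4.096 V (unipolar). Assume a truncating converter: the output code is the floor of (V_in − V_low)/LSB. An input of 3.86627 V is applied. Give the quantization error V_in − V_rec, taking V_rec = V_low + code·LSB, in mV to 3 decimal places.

LSB = 4.096/2^12 = 1.000 mV.
(V_in − V_low)/LSB = (3.86627 − 0)/0.001 = 3866.2700 → code 3866 (floor).
Reconstructed: 3.866 V.
V_in − V_rec = 0.00027 V = 0.270 mV.

0.270 mV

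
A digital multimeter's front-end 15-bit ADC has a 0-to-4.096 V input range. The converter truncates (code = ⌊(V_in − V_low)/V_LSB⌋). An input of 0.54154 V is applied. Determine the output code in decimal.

code 4332

Full-scale span = 4.096 V; LSB = 4.096/2^15 = 125.00 µV.
(V_in − V_low)/LSB = (0.54154 − 0) / 0.000125 = 4332.320.
Floor → code 4332.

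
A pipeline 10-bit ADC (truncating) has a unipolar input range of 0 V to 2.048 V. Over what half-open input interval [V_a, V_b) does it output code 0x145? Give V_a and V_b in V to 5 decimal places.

[0.65000 V, 0.65200 V)

LSB = 2.048/2^10 = 2.000 mV.
Code 0x145 = 325 decimal.
V_a = V_low + 325·LSB = 0.65 V; V_b = V_low + 326·LSB = 0.652 V.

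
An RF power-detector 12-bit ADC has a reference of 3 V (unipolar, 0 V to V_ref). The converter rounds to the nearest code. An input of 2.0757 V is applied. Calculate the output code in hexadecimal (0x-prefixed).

code 0xB12 (decimal 2834)

With 4096 levels over 3 V, one step is 0.732 mV.
(2.0757 − 0) / 0.000732422 = 2834.022 LSBs.
round(2834.022) = 2834.
In hexadecimal (0x-prefixed): 0xB12.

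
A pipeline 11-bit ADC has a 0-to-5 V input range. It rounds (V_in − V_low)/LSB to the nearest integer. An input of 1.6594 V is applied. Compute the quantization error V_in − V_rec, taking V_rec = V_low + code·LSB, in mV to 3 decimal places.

-0.756 mV

One LSB is 5 V / 2048 = 2.441 mV.
Scaled input = 679.6902 LSBs, so code = 680.
V_rec = 0 + 680·0.00244141 = 1.6601562 V.
V_in − V_rec = -0.00075625 V = -0.756 mV.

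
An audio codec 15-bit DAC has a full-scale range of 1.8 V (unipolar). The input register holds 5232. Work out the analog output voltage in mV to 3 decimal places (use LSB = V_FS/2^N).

LSB = 1.8 V / 2^15 = 54.93 µV.
V_out = 0 + 5232 × 5.49316e-05 V = 0.287402 V.
= 287.402 mV.

287.402 mV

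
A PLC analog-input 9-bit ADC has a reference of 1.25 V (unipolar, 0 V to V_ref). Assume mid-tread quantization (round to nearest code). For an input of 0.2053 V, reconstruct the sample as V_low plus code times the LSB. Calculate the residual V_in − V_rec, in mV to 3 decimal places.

0.222 mV

Step size: 1.25 V ÷ 2^9 = 2.441 mV.
Scaled input = 84.0909 LSBs, so code = 84.
V_rec = 0 + 84·0.00244141 = 0.20507812 V.
Error = 0.2053 − 0.20507812 = 0.000221875 V = 0.222 mV.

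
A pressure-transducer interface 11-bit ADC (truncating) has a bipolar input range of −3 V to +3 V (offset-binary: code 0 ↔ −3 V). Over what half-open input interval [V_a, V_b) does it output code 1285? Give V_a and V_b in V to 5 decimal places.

LSB = 6/2^11 = 2.930 mV.
V_a = V_low + 1285·LSB = 0.764648 V; V_b = V_low + 1286·LSB = 0.767578 V.

[0.76465 V, 0.76758 V)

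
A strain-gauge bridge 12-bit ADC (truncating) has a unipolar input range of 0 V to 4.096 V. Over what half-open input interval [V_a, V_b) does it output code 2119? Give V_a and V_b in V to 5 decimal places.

LSB = 4.096/2^12 = 1.000 mV.
V_a = V_low + 2119·LSB = 2.119 V; V_b = V_low + 2120·LSB = 2.12 V.

[2.11900 V, 2.12000 V)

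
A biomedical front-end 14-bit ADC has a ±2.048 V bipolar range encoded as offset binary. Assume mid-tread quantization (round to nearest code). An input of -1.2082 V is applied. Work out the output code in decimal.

With 16384 levels over 4.096 V, one step is 250.00 µV.
Input sits at 3359.200 steps above V_low.
Round → code 3359.

code 3359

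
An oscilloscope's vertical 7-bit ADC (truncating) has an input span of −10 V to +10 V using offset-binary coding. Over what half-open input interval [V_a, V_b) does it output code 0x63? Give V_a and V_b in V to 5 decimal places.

LSB = 20/2^7 = 156.250 mV.
Code 0x63 = 99 decimal.
V_a = V_low + 99·LSB = 5.46875 V; V_b = V_low + 100·LSB = 5.625 V.

[5.46875 V, 5.62500 V)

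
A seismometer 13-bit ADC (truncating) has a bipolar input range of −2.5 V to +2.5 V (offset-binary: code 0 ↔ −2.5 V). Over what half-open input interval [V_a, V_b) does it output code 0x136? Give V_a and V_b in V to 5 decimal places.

[-2.31079 V, -2.31018 V)

LSB = 5/2^13 = 0.610 mV.
Code 0x136 = 310 decimal.
V_a = V_low + 310·LSB = -2.31079 V; V_b = V_low + 311·LSB = -2.31018 V.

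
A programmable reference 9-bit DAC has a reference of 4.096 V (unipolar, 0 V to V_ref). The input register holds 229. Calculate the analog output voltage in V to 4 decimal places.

1.8320 V

LSB = 4.096 V / 2^9 = 8.000 mV.
V_out = 0 + 229 × 0.008 V = 1.832 V.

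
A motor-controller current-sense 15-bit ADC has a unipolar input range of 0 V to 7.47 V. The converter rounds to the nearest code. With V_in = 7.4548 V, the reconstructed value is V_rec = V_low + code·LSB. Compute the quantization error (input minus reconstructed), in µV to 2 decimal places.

73.74 µV

One LSB is 7.47 V / 32768 = 227.97 µV.
(7.4548 − 0)/0.000227966 = 32701.3235; round gives code 32701.
Code 32701 maps back to 0 + 32701×0.000227966 V = 7.4547263 V.
Error = 7.4548 − 7.4547263 = 7.37427e-05 V = 73.74 µV.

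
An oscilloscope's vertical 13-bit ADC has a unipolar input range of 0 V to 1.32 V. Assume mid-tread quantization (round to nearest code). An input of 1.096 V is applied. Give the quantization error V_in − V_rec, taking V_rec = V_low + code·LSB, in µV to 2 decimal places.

-25.39 µV

LSB = 1.32/2^13 = 161.13 µV.
Scaled input = 6801.8424 LSBs, so code = 6802.
Code 6802 maps back to 0 + 6802×0.000161133 V = 1.0960254 V.
Error = 1.096 − 1.0960254 = -2.53906e-05 V = -25.39 µV.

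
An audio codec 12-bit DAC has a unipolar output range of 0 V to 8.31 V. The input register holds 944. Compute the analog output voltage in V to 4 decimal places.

1.9152 V

LSB = 8.31 V / 2^12 = 2.029 mV.
V_out = 0 + 944 × 0.00202881 V = 1.9152 V.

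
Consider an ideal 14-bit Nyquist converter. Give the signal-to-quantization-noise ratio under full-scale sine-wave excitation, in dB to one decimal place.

86.0 dB

SNR ≈ 6.02·N + 1.76 dB = 6.02·14 + 1.76 = 86.04 dB.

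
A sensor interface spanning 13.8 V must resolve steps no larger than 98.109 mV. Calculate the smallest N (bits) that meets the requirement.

8 bits

Number of steps required ≥ 13.8 V / 98.109 mV = 140.66.
Need 2^N ≥ 140.66; 2^7 = 128, 2^8 = 256.
Minimum N = 8.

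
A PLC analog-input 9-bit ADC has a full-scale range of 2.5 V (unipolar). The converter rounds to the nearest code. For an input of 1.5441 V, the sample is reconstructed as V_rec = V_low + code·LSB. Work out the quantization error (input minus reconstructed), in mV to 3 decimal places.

1.131 mV

Step size: 2.5 V ÷ 2^9 = 4.883 mV.
(1.5441 − 0)/0.00488281 = 316.2317; round gives code 316.
V_rec = 0 + 316·0.00488281 = 1.5429688 V.
Difference: 0.00113125 V → 1.131 mV.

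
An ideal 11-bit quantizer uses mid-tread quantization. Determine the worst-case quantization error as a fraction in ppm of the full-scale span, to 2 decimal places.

244.14 ppm

Rounding → worst-case error = ½ LSB = V_FS/2^12, so 1e+06/4096 = 244.141 ppm of full scale.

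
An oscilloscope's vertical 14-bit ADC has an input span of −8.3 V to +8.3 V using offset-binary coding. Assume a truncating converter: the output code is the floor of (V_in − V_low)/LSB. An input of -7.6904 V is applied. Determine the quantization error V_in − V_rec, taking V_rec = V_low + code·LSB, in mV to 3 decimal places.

0.677 mV

One LSB is 16.6 V / 16384 = 1.013 mV.
Scaled input = 601.6679 LSBs, so code = 601.
V_rec = (−8.3) + 601·0.00101318 = -7.6910767 V.
Difference: 0.00067666 V → 0.677 mV.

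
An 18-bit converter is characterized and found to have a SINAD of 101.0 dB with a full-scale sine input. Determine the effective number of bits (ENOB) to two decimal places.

ENOB = (SINAD − 1.76) / 6.02 = (101.0 − 1.76)/6.02 = 16.485.

16.49 bits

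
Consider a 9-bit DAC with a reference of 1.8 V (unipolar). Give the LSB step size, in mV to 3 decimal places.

3.516 mV

Full-scale span = 1.8 V.
LSB = 1.8 / 2^9 = 1.8 / 512 = 0.00351563 V = 3.516 mV.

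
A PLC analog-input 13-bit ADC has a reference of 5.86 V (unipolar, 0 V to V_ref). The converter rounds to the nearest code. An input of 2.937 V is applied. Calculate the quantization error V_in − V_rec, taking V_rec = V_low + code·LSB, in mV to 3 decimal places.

-0.153 mV

One LSB is 5.86 V / 8192 = 0.715 mV.
(V_in − V_low)/LSB = (2.937 − 0)/0.000715332 = 4105.7857 → code 4106 (round).
Reconstructed: 2.9371533 V.
V_in − V_rec = -0.00015332 V = -0.153 mV.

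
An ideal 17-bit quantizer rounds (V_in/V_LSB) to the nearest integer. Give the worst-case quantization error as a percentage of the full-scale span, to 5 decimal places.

Rounding → worst-case error = ½ LSB = V_FS/2^18, so 100/262144 = 0.00038147 % of full scale.

0.00038 %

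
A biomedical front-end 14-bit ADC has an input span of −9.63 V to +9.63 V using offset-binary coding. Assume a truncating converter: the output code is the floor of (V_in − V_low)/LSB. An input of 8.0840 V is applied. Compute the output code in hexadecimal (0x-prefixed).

LSB = 19.26 V / 16384 = 1.176 mV.
Input sits at 15068.856 steps above V_low.
So the output code is 15068.
In hexadecimal (0x-prefixed): 0x3ADC.

code 0x3ADC (decimal 15068)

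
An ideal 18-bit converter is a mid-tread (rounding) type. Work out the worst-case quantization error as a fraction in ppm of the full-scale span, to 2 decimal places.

1.91 ppm

Rounding → worst-case error = ½ LSB = V_FS/2^19, so 1e+06/524288 = 1.90735 ppm of full scale.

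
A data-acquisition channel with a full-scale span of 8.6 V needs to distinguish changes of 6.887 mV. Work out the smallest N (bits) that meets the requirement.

Number of steps required ≥ 8.6 V / 6.887 mV = 1248.73.
Need 2^N ≥ 1248.73; 2^10 = 1024, 2^11 = 2048.
Minimum N = 11.

11 bits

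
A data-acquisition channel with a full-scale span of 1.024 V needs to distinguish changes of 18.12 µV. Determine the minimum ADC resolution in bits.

16 bits

Number of steps required ≥ 1.024 V / 18.12 µV = 56512.14.
Need 2^N ≥ 56512.14; 2^15 = 32768, 2^16 = 65536.
Minimum N = 16.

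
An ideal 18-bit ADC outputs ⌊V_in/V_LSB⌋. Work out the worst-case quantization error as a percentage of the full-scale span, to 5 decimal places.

0.00038 %

Truncating → worst-case error = 1 LSB = V_FS/2^18, so 100/262144 = 0.00038147 % of full scale.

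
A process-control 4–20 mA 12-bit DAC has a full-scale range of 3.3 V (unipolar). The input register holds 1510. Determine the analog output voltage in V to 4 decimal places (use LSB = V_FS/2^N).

LSB = 3.3 V / 2^12 = 0.806 mV.
V_out = 0 + 1510 × 0.000805664 V = 1.21655 V.

1.2166 V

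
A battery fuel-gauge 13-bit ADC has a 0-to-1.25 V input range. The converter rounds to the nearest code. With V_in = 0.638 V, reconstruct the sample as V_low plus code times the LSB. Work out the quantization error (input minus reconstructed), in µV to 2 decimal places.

Step size: 1.25 V ÷ 2^13 = 152.59 µV.
(0.638 − 0)/0.000152588 = 4181.1968; round gives code 4181.
V_rec = 0 + 4181·0.000152588 = 0.63796997 V.
Difference: 3.00293e-05 V → 30.03 µV.

30.03 µV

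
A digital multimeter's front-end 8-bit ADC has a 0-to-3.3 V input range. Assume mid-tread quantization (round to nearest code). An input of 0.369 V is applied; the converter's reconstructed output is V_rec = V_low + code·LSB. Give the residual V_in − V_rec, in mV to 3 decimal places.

Step size: 3.3 V ÷ 2^8 = 12.891 mV.
Scaled input = 28.6255 LSBs, so code = 29.
V_rec = 0 + 29·0.0128906 = 0.37382813 V.
Error = 0.369 − 0.37382813 = -0.00482812 V = -4.828 mV.

-4.828 mV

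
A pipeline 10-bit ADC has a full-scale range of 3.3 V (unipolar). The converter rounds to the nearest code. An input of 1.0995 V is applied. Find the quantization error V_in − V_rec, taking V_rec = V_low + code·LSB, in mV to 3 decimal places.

0.574 mV

LSB = 3.3/2^10 = 3.223 mV.
(1.0995 − 0)/0.00322266 = 341.1782; round gives code 341.
V_rec = 0 + 341·0.00322266 = 1.0989258 V.
Error = 1.0995 − 1.0989258 = 0.000574219 V = 0.574 mV.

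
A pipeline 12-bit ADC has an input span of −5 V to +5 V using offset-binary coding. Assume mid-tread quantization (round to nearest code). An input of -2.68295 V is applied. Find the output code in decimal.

Full-scale span = 10 V; LSB = 10/2^12 = 2.441 mV.
Input sits at 949.064 steps above V_low.
So the output code is 949.

code 949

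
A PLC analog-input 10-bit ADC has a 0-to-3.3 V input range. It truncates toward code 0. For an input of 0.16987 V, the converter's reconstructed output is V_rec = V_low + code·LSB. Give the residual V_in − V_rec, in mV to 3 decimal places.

One LSB is 3.3 V / 1024 = 3.223 mV.
(V_in − V_low)/LSB = (0.16987 − 0)/0.00322266 = 52.7112 → code 52 (floor).
Code 52 maps back to 0 + 52×0.00322266 V = 0.16757812 V.
V_in − V_rec = 0.00229188 V = 2.292 mV.

2.292 mV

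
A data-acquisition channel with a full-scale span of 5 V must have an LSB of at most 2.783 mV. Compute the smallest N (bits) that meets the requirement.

11 bits

Number of steps required ≥ 5 V / 2.783 mV = 1796.62.
Need 2^N ≥ 1796.62; 2^10 = 1024, 2^11 = 2048.
Minimum N = 11.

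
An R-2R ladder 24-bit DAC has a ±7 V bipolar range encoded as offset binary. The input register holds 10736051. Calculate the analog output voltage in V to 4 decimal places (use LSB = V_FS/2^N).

1.9589 V

LSB = 14 V / 2^24 = 0.83 µV.
V_out = (−7) + 10736051 × 8.34465e-07 V = 1.95886 V.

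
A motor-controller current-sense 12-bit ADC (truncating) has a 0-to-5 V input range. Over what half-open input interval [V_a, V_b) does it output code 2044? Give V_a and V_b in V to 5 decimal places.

LSB = 5/2^12 = 1.221 mV.
V_a = V_low + 2044·LSB = 2.49512 V; V_b = V_low + 2045·LSB = 2.49634 V.

[2.49512 V, 2.49634 V)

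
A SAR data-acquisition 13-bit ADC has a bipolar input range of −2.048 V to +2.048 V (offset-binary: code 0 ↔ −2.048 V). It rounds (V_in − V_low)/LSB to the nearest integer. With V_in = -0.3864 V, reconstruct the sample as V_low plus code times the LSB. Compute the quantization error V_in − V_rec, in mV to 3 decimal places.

0.100 mV

LSB = 4.096/2^13 = 0.500 mV.
Scaled input = 3323.2000 LSBs, so code = 3323.
V_rec = (−2.048) + 3323·0.0005 = -0.3865 V.
Difference: 0.0001 V → 0.100 mV.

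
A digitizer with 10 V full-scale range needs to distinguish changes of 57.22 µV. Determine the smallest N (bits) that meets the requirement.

18 bits

Number of steps required ≥ 10 V / 57.22 µV = 174764.07.
Need 2^N ≥ 174764.07; 2^17 = 131072, 2^18 = 262144.
Minimum N = 18.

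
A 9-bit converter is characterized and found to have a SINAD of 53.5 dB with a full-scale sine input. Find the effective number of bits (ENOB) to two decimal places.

ENOB = (SINAD − 1.76) / 6.02 = (53.5 − 1.76)/6.02 = 8.595.

8.59 bits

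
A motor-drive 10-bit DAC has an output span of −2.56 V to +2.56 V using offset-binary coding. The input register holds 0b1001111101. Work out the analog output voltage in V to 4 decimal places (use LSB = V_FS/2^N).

0.6250 V

LSB = 5.12 V / 2^10 = 5.000 mV.
Code 0b1001111101 = 637 decimal.
V_out = (−2.56) + 637 × 0.005 V = 0.625 V.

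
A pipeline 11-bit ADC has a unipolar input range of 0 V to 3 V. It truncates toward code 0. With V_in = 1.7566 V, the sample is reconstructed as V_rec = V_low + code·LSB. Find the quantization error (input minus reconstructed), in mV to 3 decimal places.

LSB = 3/2^11 = 1.465 mV.
(V_in − V_low)/LSB = (1.7566 − 0)/0.00146484 = 1199.1723 → code 1199 (floor).
Code 1199 maps back to 0 + 1199×0.00146484 V = 1.7563477 V.
V_in − V_rec = 0.000252344 V = 0.252 mV.

0.252 mV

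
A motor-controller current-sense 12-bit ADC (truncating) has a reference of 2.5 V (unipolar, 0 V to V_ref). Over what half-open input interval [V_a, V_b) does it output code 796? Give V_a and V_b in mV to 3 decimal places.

[485.840 mV, 486.450 mV)

LSB = 2.5/2^12 = 0.610 mV.
V_a = V_low + 796·LSB = 0.48584 V; V_b = V_low + 797·LSB = 0.48645 V.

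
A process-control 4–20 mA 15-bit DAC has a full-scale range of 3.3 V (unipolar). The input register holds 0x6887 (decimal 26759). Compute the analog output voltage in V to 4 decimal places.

LSB = 3.3 V / 2^15 = 100.71 µV.
Code 0x6887 = 26759 decimal.
V_out = 0 + 26759 × 0.000100708 V = 2.69485 V.

2.6948 V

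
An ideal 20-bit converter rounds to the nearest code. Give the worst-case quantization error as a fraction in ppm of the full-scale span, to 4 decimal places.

0.4768 ppm

Rounding → worst-case error = ½ LSB = V_FS/2^21, so 1e+06/2097152 = 0.476837 ppm of full scale.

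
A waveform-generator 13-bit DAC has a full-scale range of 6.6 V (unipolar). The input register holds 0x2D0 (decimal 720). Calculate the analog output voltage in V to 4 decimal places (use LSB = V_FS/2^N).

0.5801 V

LSB = 6.6 V / 2^13 = 0.806 mV.
Code 0x2D0 = 720 decimal.
V_out = 0 + 720 × 0.000805664 V = 0.580078 V.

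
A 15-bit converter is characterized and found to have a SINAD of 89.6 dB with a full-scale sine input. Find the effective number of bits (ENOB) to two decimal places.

14.59 bits

ENOB = (SINAD − 1.76) / 6.02 = (89.6 − 1.76)/6.02 = 14.591.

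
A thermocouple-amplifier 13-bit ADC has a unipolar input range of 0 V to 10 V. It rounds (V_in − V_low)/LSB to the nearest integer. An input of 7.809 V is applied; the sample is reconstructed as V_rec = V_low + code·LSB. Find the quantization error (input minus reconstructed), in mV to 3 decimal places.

LSB = 10/2^13 = 1.221 mV.
Scaled input = 6397.1328 LSBs, so code = 6397.
Code 6397 maps back to 0 + 6397×0.0012207 V = 7.8088379 V.
Difference: 0.000162109 V → 0.162 mV.

0.162 mV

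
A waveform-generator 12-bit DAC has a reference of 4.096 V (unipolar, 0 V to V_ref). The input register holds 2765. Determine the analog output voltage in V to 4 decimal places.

2.7650 V

LSB = 4.096 V / 2^12 = 1.000 mV.
V_out = 0 + 2765 × 0.001 V = 2.765 V.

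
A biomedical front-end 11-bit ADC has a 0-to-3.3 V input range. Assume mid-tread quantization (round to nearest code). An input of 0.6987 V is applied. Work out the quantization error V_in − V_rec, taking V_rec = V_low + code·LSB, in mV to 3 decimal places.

-0.616 mV

LSB = 3.3/2^11 = 1.611 mV.
(0.6987 − 0)/0.00161133 = 433.6175; round gives code 434.
V_rec = 0 + 434·0.00161133 = 0.69931641 V.
Error = 0.6987 − 0.69931641 = -0.000616406 V = -0.616 mV.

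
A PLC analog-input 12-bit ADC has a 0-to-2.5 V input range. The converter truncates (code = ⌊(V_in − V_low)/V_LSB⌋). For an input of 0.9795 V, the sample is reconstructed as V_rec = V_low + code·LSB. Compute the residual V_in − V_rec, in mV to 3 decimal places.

0.496 mV

One LSB is 2.5 V / 4096 = 0.610 mV.
(V_in − V_low)/LSB = (0.9795 − 0)/0.000610352 = 1604.8128 → code 1604 (floor).
V_rec = 0 + 1604·0.000610352 = 0.97900391 V.
Difference: 0.000496094 V → 0.496 mV.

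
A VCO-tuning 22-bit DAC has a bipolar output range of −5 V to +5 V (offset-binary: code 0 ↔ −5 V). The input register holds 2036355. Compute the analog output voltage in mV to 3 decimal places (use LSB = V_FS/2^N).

-144.951 mV

LSB = 10 V / 2^22 = 2.38 µV.
V_out = (−5) + 2036355 × 2.38419e-06 V = -0.144951 V.
= -144.951 mV.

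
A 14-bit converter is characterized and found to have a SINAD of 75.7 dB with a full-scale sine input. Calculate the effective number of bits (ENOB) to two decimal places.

ENOB = (SINAD − 1.76) / 6.02 = (75.7 − 1.76)/6.02 = 12.282.

12.28 bits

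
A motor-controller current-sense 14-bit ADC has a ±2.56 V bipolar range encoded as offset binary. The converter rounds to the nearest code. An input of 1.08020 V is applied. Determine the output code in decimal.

code 11649

Full-scale span = 5.12 V; LSB = 5.12/2^14 = 312.50 µV.
Input sits at 11648.640 steps above V_low.
Round → code 11649.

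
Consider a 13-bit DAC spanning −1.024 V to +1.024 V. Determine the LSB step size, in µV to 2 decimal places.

Full-scale span = 2.048 V.
LSB = 2.048 / 2^13 = 2.048 / 8192 = 0.00025 V = 250.00 µV.

250.00 µV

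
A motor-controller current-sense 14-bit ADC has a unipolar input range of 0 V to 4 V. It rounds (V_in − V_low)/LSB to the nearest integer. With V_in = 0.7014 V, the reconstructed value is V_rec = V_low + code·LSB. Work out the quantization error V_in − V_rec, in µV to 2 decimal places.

One LSB is 4 V / 16384 = 244.14 µV.
(0.7014 − 0)/0.000244141 = 2872.9344; round gives code 2873.
Reconstructed: 0.70141602 V.
Difference: -1.60156e-05 V → -16.02 µV.

-16.02 µV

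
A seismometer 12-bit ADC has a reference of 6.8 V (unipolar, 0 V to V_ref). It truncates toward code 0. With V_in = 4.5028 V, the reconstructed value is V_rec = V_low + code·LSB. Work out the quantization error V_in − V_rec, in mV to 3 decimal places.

One LSB is 6.8 V / 4096 = 1.660 mV.
(V_in − V_low)/LSB = (4.5028 − 0)/0.00166016 = 2712.2748 → code 2712 (floor).
Reconstructed: 4.5023437 V.
V_in − V_rec = 0.00045625 V = 0.456 mV.

0.456 mV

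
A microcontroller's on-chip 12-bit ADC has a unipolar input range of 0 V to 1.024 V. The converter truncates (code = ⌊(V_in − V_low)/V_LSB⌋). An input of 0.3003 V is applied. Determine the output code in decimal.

code 1201

LSB = 1.024 V / 4096 = 250.00 µV.
(0.3003 − 0) / 0.00025 = 1201.200 LSBs.
So the output code is 1201.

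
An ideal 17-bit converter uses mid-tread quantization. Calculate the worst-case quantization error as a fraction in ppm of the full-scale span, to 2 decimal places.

Rounding → worst-case error = ½ LSB = V_FS/2^18, so 1e+06/262144 = 3.8147 ppm of full scale.

3.81 ppm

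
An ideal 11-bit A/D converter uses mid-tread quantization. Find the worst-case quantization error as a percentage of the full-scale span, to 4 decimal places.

Rounding → worst-case error = ½ LSB = V_FS/2^12, so 100/4096 = 0.0244141 % of full scale.

0.0244 %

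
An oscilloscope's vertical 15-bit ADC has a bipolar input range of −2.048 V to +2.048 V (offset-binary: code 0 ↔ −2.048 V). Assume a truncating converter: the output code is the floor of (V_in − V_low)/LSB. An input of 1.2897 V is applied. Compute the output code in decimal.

code 26701

LSB = 4.096 V / 32768 = 125.00 µV.
Input sits at 26701.600 steps above V_low.
⌊·⌋(26701.600) = 26701.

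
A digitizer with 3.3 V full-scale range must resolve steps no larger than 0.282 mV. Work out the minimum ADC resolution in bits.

Number of steps required ≥ 3.3 V / 0.282 mV = 11702.13.
Need 2^N ≥ 11702.13; 2^13 = 8192, 2^14 = 16384.
Minimum N = 14.

14 bits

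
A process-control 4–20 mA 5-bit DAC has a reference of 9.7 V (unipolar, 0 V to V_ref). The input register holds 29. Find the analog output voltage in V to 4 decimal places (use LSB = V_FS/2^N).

LSB = 9.7 V / 2^5 = 303.125 mV.
V_out = 0 + 29 × 0.303125 V = 8.79063 V.

8.7906 V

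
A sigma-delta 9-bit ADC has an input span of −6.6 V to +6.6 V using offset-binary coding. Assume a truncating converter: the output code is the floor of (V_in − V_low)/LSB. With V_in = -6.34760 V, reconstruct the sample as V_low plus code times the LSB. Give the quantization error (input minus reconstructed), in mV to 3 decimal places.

20.369 mV

Step size: 13.2 V ÷ 2^9 = 25.781 mV.
(-6.34760 − (−6.6))/0.0257812 = 9.7901; ⌊·⌋ gives code 9.
Reconstructed: -6.3679688 V.
Difference: 0.0203688 V → 20.369 mV.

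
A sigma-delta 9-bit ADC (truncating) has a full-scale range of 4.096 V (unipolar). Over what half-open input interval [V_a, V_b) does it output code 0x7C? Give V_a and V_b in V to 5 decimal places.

[0.99200 V, 1.00000 V)

LSB = 4.096/2^9 = 8.000 mV.
Code 0x7C = 124 decimal.
V_a = V_low + 124·LSB = 0.992 V; V_b = V_low + 125·LSB = 1 V.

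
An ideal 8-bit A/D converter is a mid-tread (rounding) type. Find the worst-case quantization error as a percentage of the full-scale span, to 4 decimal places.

0.1953 %

Rounding → worst-case error = ½ LSB = V_FS/2^9, so 100/512 = 0.195312 % of full scale.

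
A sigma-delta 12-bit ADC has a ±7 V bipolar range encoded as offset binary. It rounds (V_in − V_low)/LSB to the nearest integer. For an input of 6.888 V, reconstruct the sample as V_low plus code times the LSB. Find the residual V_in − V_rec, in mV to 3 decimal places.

LSB = 14/2^12 = 3.418 mV.
(V_in − V_low)/LSB = (6.888 − (−7))/0.00341797 = 4063.2320 → code 4063 (round).
Reconstructed: 6.887207 V.
Error = 6.888 − 6.887207 = 0.000792969 V = 0.793 mV.

0.793 mV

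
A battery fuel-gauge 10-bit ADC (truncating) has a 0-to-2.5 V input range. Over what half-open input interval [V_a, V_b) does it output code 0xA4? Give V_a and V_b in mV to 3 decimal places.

[400.391 mV, 402.832 mV)

LSB = 2.5/2^10 = 2.441 mV.
Code 0xA4 = 164 decimal.
V_a = V_low + 164·LSB = 0.400391 V; V_b = V_low + 165·LSB = 0.402832 V.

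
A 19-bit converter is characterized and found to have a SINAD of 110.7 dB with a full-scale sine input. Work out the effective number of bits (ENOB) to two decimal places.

18.10 bits

ENOB = (SINAD − 1.76) / 6.02 = (110.7 − 1.76)/6.02 = 18.096.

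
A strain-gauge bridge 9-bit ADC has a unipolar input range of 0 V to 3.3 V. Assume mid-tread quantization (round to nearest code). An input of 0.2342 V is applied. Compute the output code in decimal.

code 36

With 512 levels over 3.3 V, one step is 6.445 mV.
(0.2342 − 0) / 0.00644531 = 36.336 LSBs.
Round → code 36.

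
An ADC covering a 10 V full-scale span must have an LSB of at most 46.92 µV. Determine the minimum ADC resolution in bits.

Number of steps required ≥ 10 V / 46.92 µV = 213128.73.
Need 2^N ≥ 213128.73; 2^17 = 131072, 2^18 = 262144.
Minimum N = 18.

18 bits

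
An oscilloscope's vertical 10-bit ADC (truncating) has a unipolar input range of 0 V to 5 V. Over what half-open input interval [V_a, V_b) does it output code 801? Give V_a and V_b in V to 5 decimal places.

[3.91113 V, 3.91602 V)

LSB = 5/2^10 = 4.883 mV.
V_a = V_low + 801·LSB = 3.91113 V; V_b = V_low + 802·LSB = 3.91602 V.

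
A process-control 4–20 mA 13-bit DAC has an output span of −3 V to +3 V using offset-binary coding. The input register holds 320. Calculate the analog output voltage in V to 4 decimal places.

LSB = 6 V / 2^13 = 0.732 mV.
V_out = (−3) + 320 × 0.000732422 V = -2.76562 V.

-2.7656 V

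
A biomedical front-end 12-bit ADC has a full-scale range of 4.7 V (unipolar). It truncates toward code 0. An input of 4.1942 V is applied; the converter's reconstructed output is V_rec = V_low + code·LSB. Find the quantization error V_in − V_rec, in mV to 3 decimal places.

LSB = 4.7/2^12 = 1.147 mV.
(V_in − V_low)/LSB = (4.1942 − 0)/0.00114746 = 3655.2007 → code 3655 (floor).
Code 3655 maps back to 0 + 3655×0.00114746 V = 4.1939697 V.
Difference: 0.000230273 V → 0.230 mV.

0.230 mV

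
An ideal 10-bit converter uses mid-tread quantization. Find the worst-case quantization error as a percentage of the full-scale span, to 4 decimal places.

Rounding → worst-case error = ½ LSB = V_FS/2^11, so 100/2048 = 0.0488281 % of full scale.

0.0488 %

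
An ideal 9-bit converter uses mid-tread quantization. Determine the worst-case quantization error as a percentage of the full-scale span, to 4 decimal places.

0.0977 %

Rounding → worst-case error = ½ LSB = V_FS/2^10, so 100/1024 = 0.0976562 % of full scale.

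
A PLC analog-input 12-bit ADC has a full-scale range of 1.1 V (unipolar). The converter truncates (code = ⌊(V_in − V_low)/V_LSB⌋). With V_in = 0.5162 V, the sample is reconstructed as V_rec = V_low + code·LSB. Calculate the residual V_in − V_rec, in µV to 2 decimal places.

LSB = 1.1/2^12 = 268.55 µV.
(V_in − V_low)/LSB = (0.5162 − 0)/0.000268555 = 1922.1411 → code 1922 (floor).
Code 1922 maps back to 0 + 1922×0.000268555 V = 0.51616211 V.
Difference: 3.78906e-05 V → 37.89 µV.

37.89 µV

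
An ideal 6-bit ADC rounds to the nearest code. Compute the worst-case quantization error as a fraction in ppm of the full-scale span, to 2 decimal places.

Rounding → worst-case error = ½ LSB = V_FS/2^7, so 1e+06/128 = 7812.5 ppm of full scale.

7812.50 ppm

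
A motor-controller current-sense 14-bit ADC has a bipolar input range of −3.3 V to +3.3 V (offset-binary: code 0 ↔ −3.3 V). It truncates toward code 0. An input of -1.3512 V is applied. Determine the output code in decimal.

LSB = 6.6 V / 16384 = 402.83 µV.
Input sits at 4837.748 steps above V_low.
Floor → code 4837.

code 4837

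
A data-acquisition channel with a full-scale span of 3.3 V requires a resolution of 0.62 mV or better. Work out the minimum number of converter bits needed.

Number of steps required ≥ 3.3 V / 0.62 mV = 5322.58.
Need 2^N ≥ 5322.58; 2^12 = 4096, 2^13 = 8192.
Minimum N = 13.

13 bits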